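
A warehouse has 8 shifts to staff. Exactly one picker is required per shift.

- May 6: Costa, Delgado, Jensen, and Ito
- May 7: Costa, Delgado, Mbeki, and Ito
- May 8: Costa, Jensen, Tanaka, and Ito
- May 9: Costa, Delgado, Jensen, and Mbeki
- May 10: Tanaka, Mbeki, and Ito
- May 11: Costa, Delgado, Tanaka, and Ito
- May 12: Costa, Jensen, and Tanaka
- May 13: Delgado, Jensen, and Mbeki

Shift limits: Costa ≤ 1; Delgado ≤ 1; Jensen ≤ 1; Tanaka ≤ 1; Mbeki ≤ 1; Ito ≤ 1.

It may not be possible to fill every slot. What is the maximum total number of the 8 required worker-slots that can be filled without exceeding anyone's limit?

6

Total capacity across all pickers is 1+1+1+1+1+1 = 6, and 8 slots are needed, so at most 6 can be filled.
An assignment achieving 6: May 6→Jensen, May 7→Mbeki, May 8→Ito, May 10→Tanaka, May 12→Costa, May 13→Delgado.
Loads: Costa 1/1, Delgado 1/1, Jensen 1/1, Tanaka 1/1, Mbeki 1/1, Ito 1/1.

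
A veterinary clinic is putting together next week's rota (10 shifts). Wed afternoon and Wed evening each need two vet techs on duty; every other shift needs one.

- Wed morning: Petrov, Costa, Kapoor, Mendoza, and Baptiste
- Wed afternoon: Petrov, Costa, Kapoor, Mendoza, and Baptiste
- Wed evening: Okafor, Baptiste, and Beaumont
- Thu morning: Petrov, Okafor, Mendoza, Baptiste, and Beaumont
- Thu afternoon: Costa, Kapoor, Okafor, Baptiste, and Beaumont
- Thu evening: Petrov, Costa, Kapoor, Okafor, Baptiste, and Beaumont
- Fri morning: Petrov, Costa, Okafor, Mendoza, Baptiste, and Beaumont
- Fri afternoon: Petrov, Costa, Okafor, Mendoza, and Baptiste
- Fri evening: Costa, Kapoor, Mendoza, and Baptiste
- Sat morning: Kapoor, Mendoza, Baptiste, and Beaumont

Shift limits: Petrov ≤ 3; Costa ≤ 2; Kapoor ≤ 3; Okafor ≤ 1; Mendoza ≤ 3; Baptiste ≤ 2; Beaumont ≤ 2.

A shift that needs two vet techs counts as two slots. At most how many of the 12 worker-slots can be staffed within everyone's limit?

Total capacity across all vet techs is 3+2+3+1+3+2+2 = 16, and 12 slots are needed, so at most 12 can be filled.
An assignment achieving 12: Wed morning→Petrov, Wed afternoon→Petrov+Costa, Wed evening→Okafor+Baptiste, Thu morning→Petrov, Thu afternoon→Kapoor, Thu evening→Kapoor, Fri morning→Mendoza, Fri afternoon→Mendoza, Fri evening→Costa, Sat morning→Kapoor.
Loads: Petrov 3/3, Costa 2/2, Kapoor 3/3, Okafor 1/1, Mendoza 2/3, Baptiste 1/2, Beaumont 0/2.

12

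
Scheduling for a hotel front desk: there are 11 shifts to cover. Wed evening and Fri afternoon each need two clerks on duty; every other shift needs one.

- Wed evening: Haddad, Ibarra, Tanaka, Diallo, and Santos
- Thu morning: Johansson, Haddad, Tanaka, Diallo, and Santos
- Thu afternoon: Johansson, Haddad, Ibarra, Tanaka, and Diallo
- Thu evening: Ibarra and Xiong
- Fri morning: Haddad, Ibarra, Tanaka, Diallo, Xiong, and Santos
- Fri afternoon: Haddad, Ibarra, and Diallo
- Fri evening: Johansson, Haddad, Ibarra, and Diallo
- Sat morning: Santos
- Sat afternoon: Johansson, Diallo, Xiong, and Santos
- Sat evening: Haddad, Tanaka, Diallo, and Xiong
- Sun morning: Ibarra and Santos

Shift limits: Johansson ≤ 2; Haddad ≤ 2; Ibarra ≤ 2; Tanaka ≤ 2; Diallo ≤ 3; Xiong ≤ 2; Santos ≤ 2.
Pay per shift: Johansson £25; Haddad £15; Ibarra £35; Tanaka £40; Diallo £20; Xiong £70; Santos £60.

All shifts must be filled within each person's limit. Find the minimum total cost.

£410

Sat morning can only be covered by Santos, so that assignment is forced.
Picking the cheapest available clerk for each shift independently would cost £295, but that ignores the shift limits.
An optimal schedule: Wed evening→Diallo+Santos, Thu morning→Tanaka, Thu afternoon→Tanaka, Thu evening→Ibarra, Fri morning→Diallo, Fri afternoon→Haddad+Diallo, Fri evening→Johansson, Sat morning→Santos, Sat afternoon→Johansson, Sat evening→Haddad, Sun morning→Ibarra.
Total: 20 + 60 + 40 + 40 + 35 + 20 + 15 + 20 + 25 + 60 + 25 + 15 + 35 = £410.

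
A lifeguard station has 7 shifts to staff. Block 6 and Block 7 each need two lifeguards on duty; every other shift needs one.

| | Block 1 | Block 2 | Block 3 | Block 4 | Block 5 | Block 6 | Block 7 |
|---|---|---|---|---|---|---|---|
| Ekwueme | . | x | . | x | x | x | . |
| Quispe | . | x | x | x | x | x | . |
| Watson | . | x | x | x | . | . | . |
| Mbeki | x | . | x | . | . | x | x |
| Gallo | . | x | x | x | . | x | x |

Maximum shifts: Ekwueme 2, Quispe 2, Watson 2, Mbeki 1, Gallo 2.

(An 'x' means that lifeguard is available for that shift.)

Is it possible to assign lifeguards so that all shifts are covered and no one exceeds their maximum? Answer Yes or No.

No

Total capacity is 9 and 9 slots are needed, so capacity alone doesn't rule it out.
Shifts {Block 1, Block 7} need 3 worker-slots in total, but the lifeguards available for any of those shifts (Mbeki and Gallo) can supply at most 2 among them. So no valid schedule exists.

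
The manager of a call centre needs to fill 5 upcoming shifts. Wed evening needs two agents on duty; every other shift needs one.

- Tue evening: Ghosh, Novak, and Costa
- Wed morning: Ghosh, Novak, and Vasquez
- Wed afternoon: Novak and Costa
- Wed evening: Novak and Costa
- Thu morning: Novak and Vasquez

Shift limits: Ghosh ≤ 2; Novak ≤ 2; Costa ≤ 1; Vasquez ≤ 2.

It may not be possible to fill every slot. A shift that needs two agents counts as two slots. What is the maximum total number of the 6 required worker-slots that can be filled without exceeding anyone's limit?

6

Total capacity across all agents is 2+2+1+2 = 7, and 6 slots are needed, so at most 6 can be filled.
An assignment achieving 6: Tue evening→Ghosh, Wed morning→Ghosh, Wed afternoon→Novak, Wed evening→Novak+Costa, Thu morning→Vasquez.
Loads: Ghosh 2/2, Novak 2/2, Costa 1/1, Vasquez 1/2.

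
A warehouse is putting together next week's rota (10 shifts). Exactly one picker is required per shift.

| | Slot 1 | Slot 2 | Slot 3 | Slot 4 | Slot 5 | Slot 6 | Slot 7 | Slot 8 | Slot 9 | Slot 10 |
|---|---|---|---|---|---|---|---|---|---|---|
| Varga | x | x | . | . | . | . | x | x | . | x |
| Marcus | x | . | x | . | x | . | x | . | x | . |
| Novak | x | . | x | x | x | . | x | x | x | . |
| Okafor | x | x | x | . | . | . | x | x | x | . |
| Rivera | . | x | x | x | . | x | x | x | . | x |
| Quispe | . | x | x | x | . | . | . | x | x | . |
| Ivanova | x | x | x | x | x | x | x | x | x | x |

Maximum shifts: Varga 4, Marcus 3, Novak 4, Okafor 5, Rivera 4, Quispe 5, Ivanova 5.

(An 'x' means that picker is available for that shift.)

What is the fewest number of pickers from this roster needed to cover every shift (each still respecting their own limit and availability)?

10 slots to fill and no one can take more than 5, so at least ⌈10/5⌉ = 2 pickers are needed.
Okafor and Ivanova alone can cover everything: Slot 1→Okafor, Slot 2→Okafor, Slot 3→Okafor, Slot 4→Ivanova, Slot 5→Ivanova, Slot 6→Ivanova, Slot 7→Okafor, Slot 8→Okafor, Slot 9→Ivanova, Slot 10→Ivanova.

2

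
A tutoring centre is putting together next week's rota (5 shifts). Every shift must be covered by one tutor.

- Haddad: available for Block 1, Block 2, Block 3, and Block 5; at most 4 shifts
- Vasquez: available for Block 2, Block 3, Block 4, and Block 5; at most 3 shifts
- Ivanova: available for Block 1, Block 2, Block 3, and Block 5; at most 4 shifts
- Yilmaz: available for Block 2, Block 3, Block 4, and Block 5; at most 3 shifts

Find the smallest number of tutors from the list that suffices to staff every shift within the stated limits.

2

5 slots to fill and no one can take more than 4, so at least ⌈5/4⌉ = 2 tutors are needed.
Haddad and Vasquez alone can cover everything: Block 1→Haddad, Block 2→Haddad, Block 3→Haddad, Block 4→Vasquez, Block 5→Haddad.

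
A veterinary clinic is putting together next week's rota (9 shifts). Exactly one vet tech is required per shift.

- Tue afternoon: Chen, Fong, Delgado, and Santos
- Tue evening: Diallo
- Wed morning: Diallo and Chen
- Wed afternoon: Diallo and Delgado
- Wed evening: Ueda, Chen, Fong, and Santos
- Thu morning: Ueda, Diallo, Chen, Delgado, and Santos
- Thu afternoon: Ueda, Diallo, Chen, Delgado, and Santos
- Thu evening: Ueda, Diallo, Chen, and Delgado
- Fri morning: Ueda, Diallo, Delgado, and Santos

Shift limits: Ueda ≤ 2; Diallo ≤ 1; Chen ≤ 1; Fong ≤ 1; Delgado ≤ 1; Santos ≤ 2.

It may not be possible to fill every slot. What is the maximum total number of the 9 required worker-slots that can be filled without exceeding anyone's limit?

8

Total capacity across all vet techs is 2+1+1+1+1+2 = 8, and 9 slots are needed, so at most 8 can be filled.
An assignment achieving 8: Tue afternoon→Fong, Tue evening→Diallo, Wed morning→Chen, Wed afternoon→Delgado, Wed evening→Ueda, Thu morning→Santos, Thu evening→Ueda, Fri morning→Santos.
Loads: Ueda 2/2, Diallo 1/1, Chen 1/1, Fong 1/1, Delgado 1/1, Santos 2/2.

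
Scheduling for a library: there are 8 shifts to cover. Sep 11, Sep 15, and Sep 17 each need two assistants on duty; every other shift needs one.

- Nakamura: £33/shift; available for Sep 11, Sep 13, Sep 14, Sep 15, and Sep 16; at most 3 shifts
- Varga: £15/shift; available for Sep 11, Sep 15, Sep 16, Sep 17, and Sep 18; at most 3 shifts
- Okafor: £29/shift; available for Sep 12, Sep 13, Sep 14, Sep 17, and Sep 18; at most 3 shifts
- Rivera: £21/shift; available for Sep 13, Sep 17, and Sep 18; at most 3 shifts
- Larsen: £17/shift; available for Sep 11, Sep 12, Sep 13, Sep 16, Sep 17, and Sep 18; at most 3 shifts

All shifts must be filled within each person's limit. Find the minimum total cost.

Sep 15 can only be covered by Nakamura and Varga, so that assignment is forced.
Picking the cheapest available assistant for each shift independently would cost £205, but that ignores the shift limits.
An optimal schedule: Sep 11→Varga+Larsen, Sep 12→Larsen, Sep 13→Rivera, Sep 14→Okafor, Sep 15→Varga+Nakamura, Sep 16→Varga, Sep 17→Larsen+Rivera, Sep 18→Rivera.
Total: 15 + 17 + 17 + 21 + 29 + 15 + 33 + 15 + 17 + 21 + 21 = £221.

£221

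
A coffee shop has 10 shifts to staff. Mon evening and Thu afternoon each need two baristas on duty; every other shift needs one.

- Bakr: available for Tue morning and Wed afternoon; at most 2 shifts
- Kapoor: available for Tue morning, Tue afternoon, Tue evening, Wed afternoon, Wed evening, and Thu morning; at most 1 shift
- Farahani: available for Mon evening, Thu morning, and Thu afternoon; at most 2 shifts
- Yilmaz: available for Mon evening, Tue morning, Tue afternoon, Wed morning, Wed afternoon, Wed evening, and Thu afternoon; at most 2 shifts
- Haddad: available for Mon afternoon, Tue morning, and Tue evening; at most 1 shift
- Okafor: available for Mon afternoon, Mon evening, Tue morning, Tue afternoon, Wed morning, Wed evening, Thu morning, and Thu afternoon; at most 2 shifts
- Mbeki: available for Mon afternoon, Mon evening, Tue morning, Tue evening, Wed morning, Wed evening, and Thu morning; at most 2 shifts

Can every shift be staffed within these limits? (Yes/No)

One valid schedule: Mon afternoon→Haddad, Mon evening→Okafor+Mbeki, Tue morning→Bakr, Tue afternoon→Kapoor, Tue evening→Mbeki, Wed morning→Yilmaz, Wed afternoon→Bakr, Wed evening→Okafor, Thu morning→Farahani, Thu afternoon→Farahani+Yilmaz.
Loads: Bakr 2/2, Kapoor 1/1, Farahani 2/2, Yilmaz 2/2, Haddad 1/1, Okafor 2/2, Mbeki 2/2 — all within limits.

Yes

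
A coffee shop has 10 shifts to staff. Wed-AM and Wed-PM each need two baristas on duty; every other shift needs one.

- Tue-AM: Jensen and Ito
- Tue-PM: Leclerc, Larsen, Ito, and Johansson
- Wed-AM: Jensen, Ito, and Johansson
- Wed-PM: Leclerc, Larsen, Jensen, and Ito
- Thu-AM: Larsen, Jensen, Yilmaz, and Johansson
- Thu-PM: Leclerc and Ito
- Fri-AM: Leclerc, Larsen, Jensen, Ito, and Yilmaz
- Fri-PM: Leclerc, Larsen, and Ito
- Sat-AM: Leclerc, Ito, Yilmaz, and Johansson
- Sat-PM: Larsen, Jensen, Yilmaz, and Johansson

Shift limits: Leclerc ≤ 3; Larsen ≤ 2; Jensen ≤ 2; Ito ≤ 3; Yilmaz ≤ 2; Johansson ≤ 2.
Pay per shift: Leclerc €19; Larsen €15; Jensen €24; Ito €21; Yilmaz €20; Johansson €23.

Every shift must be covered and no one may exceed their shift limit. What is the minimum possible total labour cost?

€236

Picking the cheapest available barista for each shift independently would cost €212, but that ignores the shift limits.
An optimal schedule: Tue-AM→Ito, Tue-PM→Larsen, Wed-AM→Ito+Johansson, Wed-PM→Leclerc+Ito, Thu-AM→Yilmaz, Thu-PM→Leclerc, Fri-AM→Yilmaz, Fri-PM→Larsen, Sat-AM→Leclerc, Sat-PM→Johansson.
Total: 21 + 15 + 21 + 23 + 19 + 21 + 20 + 19 + 20 + 15 + 19 + 23 = €236.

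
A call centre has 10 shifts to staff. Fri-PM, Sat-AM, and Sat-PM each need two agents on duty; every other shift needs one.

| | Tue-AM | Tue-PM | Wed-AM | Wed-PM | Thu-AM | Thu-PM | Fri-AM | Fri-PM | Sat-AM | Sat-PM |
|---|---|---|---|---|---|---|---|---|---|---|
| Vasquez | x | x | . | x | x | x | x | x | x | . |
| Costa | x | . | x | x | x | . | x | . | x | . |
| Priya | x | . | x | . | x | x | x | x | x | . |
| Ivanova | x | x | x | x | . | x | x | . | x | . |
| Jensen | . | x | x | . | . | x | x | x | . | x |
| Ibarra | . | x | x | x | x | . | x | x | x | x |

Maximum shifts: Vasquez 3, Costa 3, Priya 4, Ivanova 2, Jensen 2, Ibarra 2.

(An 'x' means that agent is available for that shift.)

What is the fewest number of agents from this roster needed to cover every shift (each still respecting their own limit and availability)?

5

13 slots to fill and no one can take more than 4, so at least ⌈13/4⌉ = 4 agents are needed.
Any 4 agents together have capacity at most 4+3+3+2 = 12 < 13 slots, so 4 can never suffice.
Vasquez, Costa, Priya, Jensen, and Ibarra alone can cover everything: Tue-AM→Vasquez, Tue-PM→Vasquez, Wed-AM→Costa, Wed-PM→Vasquez, Thu-AM→Costa, Thu-PM→Priya, Fri-AM→Costa, Fri-PM→Priya+Jensen, Sat-AM→Priya+Ibarra, Sat-PM→Jensen+Ibarra.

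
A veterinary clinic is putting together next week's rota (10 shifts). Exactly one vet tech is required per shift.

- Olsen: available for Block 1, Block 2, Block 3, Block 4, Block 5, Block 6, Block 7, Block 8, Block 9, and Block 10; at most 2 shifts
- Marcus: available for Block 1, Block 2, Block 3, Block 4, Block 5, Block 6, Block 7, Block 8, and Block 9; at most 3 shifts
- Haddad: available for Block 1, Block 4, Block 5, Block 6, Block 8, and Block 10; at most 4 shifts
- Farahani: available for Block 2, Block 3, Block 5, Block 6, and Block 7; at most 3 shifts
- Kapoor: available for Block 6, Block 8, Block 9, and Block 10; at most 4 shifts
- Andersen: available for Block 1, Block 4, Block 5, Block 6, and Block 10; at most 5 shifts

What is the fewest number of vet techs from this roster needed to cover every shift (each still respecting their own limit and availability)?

3

10 slots to fill and no one can take more than 5, so at least ⌈10/5⌉ = 2 vet techs are needed.
Any 2 vet techs together have capacity at most 5+4 = 9 < 10 slots, so 2 can never suffice.
Olsen, Marcus, and Andersen alone can cover everything: Block 1→Andersen, Block 2→Olsen, Block 3→Olsen, Block 4→Andersen, Block 5→Andersen, Block 6→Andersen, Block 7→Marcus, Block 8→Marcus, Block 9→Marcus, Block 10→Andersen.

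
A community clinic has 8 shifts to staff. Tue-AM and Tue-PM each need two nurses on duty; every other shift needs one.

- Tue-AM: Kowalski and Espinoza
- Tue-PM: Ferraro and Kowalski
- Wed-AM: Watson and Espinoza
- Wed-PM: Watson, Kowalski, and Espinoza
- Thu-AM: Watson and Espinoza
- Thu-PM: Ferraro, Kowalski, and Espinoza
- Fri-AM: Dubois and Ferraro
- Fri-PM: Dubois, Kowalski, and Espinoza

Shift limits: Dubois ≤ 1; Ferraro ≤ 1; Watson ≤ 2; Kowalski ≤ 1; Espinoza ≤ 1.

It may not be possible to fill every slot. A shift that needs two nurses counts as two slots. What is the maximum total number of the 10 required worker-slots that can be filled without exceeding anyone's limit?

Total capacity across all nurses is 1+1+2+1+1 = 6, and 10 slots are needed, so at most 6 can be filled.
An assignment achieving 6: Tue-AM→Kowalski+Espinoza, Tue-PM→Ferraro, Wed-AM→Watson, Thu-AM→Watson, Fri-AM→Dubois.
Loads: Dubois 1/1, Ferraro 1/1, Watson 2/2, Kowalski 1/1, Espinoza 1/1.

6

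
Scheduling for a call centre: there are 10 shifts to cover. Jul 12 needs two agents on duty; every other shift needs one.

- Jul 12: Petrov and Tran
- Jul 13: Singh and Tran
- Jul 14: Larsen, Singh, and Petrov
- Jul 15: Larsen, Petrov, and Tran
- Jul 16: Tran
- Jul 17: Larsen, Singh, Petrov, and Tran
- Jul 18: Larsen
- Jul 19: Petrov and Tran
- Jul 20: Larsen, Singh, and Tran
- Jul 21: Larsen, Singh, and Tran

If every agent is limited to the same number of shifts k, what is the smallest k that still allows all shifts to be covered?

With 4 agents and 11 worker-slots to fill, someone must work at least ⌈11/4⌉ = 3 shifts, so k ≥ 3.
k = 3 works: Jul 12→Petrov+Tran, Jul 13→Singh, Jul 14→Larsen, Jul 15→Larsen, Jul 16→Tran, Jul 17→Petrov, Jul 18→Larsen, Jul 19→Petrov, Jul 20→Singh, Jul 21→Singh.
Loads: Larsen 3, Singh 3, Petrov 3, Tran 2 — all ≤ 3.

3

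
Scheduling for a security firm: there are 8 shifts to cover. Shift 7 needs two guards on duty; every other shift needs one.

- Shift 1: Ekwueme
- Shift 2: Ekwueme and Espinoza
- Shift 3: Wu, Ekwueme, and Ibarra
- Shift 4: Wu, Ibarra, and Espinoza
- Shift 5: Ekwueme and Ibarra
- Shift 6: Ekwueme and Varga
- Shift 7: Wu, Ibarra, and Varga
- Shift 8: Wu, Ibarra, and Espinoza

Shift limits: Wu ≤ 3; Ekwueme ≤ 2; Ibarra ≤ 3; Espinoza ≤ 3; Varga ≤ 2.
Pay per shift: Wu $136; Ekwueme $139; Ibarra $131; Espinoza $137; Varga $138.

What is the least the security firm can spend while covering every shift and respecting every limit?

Shift 1 can only be covered by Ekwueme, so that assignment is forced.
Picking the cheapest available guard for each shift independently would cost $1205, but that ignores the shift limits.
An optimal schedule: Shift 1→Ekwueme, Shift 2→Espinoza, Shift 3→Ibarra, Shift 4→Wu, Shift 5→Ibarra, Shift 6→Varga, Shift 7→Ibarra+Wu, Shift 8→Wu.
Total: 139 + 137 + 131 + 136 + 131 + 138 + 131 + 136 + 136 = $1215.

$1215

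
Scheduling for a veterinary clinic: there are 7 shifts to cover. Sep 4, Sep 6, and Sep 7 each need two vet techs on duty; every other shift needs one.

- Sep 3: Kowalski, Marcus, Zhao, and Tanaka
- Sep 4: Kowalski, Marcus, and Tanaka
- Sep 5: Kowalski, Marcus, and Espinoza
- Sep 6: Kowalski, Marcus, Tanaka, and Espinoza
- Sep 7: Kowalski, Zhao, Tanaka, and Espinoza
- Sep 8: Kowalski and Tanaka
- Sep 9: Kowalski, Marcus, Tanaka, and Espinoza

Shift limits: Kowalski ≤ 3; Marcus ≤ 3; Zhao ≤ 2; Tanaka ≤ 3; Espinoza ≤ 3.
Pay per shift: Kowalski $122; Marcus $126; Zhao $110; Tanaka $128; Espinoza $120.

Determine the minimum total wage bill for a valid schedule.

Picking the cheapest available vet tech for each shift independently would cost $1192, but that ignores the shift limits.
An optimal schedule: Sep 3→Zhao, Sep 4→Kowalski+Marcus, Sep 5→Espinoza, Sep 6→Espinoza+Marcus, Sep 7→Zhao+Kowalski, Sep 8→Kowalski, Sep 9→Espinoza.
Total: 110 + 122 + 126 + 120 + 120 + 126 + 110 + 122 + 122 + 120 = $1198.

$1198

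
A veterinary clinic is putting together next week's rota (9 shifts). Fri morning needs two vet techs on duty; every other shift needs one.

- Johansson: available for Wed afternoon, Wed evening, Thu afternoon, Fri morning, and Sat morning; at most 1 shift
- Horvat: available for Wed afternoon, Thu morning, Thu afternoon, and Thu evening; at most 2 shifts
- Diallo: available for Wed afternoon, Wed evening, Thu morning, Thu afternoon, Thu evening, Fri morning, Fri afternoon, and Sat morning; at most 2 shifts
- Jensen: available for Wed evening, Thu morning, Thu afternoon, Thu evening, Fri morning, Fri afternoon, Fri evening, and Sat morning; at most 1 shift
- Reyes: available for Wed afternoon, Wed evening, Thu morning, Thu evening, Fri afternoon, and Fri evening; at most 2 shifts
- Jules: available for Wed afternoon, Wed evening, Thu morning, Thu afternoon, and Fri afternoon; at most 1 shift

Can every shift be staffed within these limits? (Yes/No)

Total capacity is 1+2+2+1+2+1 = 9 but 10 worker-slots are needed — infeasible.

No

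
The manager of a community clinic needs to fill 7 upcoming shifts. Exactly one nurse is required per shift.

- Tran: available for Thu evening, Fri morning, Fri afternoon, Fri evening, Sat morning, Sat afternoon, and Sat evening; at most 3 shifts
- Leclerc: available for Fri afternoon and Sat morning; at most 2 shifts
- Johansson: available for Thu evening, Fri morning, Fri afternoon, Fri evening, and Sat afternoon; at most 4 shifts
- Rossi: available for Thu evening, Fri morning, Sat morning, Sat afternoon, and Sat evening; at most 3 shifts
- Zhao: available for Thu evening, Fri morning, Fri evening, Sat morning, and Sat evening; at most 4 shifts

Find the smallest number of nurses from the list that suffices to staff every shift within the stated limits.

7 slots to fill and no one can take more than 4, so at least ⌈7/4⌉ = 2 nurses are needed.
Tran and Johansson alone can cover everything: Thu evening→Tran, Fri morning→Johansson, Fri afternoon→Johansson, Fri evening→Johansson, Sat morning→Tran, Sat afternoon→Johansson, Sat evening→Tran.

2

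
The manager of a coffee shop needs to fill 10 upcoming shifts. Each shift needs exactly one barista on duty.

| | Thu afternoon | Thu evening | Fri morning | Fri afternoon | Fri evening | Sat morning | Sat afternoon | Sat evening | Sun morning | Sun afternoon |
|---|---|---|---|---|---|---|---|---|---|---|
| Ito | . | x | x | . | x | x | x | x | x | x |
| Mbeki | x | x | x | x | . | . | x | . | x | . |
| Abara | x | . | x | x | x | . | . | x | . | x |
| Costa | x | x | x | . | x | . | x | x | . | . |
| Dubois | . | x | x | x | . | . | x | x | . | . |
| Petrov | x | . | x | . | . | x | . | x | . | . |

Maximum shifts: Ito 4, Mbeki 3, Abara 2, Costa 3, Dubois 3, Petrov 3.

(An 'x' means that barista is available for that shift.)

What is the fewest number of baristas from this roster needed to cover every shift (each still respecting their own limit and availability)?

10 slots to fill and no one can take more than 4, so at least ⌈10/4⌉ = 3 baristas are needed.
Ito, Mbeki, and Costa alone can cover everything: Thu afternoon→Mbeki, Thu evening→Costa, Fri morning→Costa, Fri afternoon→Mbeki, Fri evening→Ito, Sat morning→Ito, Sat afternoon→Costa, Sat evening→Ito, Sun morning→Mbeki, Sun afternoon→Ito.

3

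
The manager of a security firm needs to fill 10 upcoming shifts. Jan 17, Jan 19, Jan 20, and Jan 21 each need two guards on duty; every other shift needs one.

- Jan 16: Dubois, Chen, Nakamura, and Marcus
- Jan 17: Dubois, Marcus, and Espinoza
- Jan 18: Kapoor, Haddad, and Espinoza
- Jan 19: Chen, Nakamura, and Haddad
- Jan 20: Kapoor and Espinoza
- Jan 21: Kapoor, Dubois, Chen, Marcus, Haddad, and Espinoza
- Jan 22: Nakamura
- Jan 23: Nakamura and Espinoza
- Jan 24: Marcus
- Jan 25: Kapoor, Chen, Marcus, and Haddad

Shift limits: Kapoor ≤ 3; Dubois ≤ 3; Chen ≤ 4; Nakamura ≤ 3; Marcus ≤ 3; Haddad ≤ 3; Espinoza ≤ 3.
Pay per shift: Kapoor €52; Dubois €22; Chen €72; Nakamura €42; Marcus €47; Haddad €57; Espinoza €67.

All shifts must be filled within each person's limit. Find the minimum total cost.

€613

Jan 20 can only be covered by Kapoor and Espinoza, so that assignment is forced.
Jan 22 can only be covered by Nakamura, so that assignment is forced.
Jan 24 can only be covered by Marcus, so that assignment is forced.
Picking the cheapest available guard for each shift independently would cost €608, but that ignores the shift limits.
An optimal schedule: Jan 16→Dubois, Jan 17→Dubois+Marcus, Jan 18→Kapoor, Jan 19→Nakamura+Haddad, Jan 20→Kapoor+Espinoza, Jan 21→Dubois+Kapoor, Jan 22→Nakamura, Jan 23→Nakamura, Jan 24→Marcus, Jan 25→Marcus.
Total: 22 + 22 + 47 + 52 + 42 + 57 + 52 + 67 + 22 + 52 + 42 + 42 + 47 + 47 = €613.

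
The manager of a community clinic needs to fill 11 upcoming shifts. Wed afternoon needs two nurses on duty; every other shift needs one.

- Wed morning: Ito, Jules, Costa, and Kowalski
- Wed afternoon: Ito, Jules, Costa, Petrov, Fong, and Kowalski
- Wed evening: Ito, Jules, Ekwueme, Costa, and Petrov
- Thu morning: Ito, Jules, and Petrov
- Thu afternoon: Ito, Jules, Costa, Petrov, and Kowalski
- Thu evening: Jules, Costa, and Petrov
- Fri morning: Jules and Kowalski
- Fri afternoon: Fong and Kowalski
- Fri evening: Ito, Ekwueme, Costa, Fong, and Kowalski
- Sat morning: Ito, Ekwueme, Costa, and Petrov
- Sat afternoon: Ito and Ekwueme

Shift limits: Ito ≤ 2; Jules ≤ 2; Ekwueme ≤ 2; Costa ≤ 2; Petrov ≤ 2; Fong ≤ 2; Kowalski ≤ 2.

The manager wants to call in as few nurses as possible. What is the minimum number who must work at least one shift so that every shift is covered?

12 slots to fill and no one can take more than 2, so at least ⌈12/2⌉ = 6 nurses are needed.
Ito, Jules, Ekwueme, Costa, Petrov, and Fong alone can cover everything: Wed morning→Ito, Wed afternoon→Petrov+Fong, Wed evening→Petrov, Thu morning→Jules, Thu afternoon→Costa, Thu evening→Costa, Fri morning→Jules, Fri afternoon→Fong, Fri evening→Ekwueme, Sat morning→Ekwueme, Sat afternoon→Ito.

6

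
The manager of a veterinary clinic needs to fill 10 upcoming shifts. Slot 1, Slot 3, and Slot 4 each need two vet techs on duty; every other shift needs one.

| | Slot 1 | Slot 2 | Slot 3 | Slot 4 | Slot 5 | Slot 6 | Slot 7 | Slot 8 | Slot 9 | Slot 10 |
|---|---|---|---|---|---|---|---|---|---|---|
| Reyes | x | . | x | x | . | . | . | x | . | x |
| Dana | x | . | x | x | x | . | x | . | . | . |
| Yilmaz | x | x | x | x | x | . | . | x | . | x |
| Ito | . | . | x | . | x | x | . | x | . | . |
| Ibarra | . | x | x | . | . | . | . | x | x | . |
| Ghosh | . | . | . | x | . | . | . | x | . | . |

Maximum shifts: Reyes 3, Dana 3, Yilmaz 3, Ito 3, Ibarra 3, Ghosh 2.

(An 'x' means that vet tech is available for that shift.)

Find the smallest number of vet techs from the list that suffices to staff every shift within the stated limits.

5

13 slots to fill and no one can take more than 3, so at least ⌈13/3⌉ = 5 vet techs are needed.
Reyes, Dana, Yilmaz, Ito, and Ibarra alone can cover everything: Slot 1→Reyes+Dana, Slot 2→Yilmaz, Slot 3→Ito+Ibarra, Slot 4→Reyes+Dana, Slot 5→Yilmaz, Slot 6→Ito, Slot 7→Dana, Slot 8→Yilmaz, Slot 9→Ibarra, Slot 10→Reyes.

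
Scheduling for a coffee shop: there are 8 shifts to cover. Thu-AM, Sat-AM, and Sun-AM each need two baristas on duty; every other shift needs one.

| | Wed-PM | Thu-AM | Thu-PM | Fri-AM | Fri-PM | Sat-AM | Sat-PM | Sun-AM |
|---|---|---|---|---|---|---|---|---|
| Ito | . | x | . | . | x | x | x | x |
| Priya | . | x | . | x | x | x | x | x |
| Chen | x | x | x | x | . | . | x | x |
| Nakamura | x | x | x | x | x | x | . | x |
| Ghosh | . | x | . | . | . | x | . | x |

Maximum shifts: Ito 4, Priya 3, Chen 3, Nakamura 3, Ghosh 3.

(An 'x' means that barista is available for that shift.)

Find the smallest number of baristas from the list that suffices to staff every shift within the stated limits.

11 slots to fill and no one can take more than 4, so at least ⌈11/4⌉ = 3 baristas are needed.
Any 3 baristas together have capacity at most 4+3+3 = 10 < 11 slots, so 3 can never suffice.
Ito, Priya, Chen, and Nakamura alone can cover everything: Wed-PM→Chen, Thu-AM→Ito+Priya, Thu-PM→Chen, Fri-AM→Priya, Fri-PM→Ito, Sat-AM→Ito+Priya, Sat-PM→Ito, Sun-AM→Chen+Nakamura.

4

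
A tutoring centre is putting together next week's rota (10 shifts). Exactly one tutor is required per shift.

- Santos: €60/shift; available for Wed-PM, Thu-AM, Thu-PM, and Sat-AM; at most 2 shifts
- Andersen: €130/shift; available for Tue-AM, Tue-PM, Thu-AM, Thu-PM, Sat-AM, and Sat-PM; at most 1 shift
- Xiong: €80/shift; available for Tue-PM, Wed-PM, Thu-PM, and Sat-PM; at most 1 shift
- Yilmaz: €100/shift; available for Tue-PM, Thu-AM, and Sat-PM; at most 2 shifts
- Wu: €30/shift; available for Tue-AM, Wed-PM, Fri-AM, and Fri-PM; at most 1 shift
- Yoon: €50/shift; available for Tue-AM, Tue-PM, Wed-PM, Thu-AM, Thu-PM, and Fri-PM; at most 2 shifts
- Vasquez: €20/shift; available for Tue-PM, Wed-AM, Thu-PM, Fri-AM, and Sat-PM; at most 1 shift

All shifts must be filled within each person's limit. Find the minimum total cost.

€680

Wed-AM can only be covered by Vasquez, so that assignment is forced.
Picking the cheapest available tutor for each shift independently would cost €300, but that ignores the shift limits.
An optimal schedule: Tue-AM→Andersen, Tue-PM→Yilmaz, Wed-AM→Vasquez, Wed-PM→Santos, Thu-AM→Yilmaz, Thu-PM→Yoon, Fri-AM→Wu, Fri-PM→Yoon, Sat-AM→Santos, Sat-PM→Xiong.
Total: 130 + 100 + 20 + 60 + 100 + 50 + 30 + 50 + 60 + 80 = €680.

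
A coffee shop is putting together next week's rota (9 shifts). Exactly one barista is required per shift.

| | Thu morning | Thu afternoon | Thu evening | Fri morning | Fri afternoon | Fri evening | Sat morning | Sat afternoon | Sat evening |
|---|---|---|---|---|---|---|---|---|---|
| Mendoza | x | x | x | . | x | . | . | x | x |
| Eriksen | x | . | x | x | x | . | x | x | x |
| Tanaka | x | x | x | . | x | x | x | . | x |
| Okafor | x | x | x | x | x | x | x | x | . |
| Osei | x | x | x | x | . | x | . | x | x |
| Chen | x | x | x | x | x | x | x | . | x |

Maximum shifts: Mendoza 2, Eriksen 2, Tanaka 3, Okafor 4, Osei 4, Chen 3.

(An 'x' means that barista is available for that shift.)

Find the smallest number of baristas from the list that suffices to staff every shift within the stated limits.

3

9 slots to fill and no one can take more than 4, so at least ⌈9/4⌉ = 3 baristas are needed.
Mendoza, Tanaka, and Okafor alone can cover everything: Thu morning→Tanaka, Thu afternoon→Okafor, Thu evening→Okafor, Fri morning→Okafor, Fri afternoon→Okafor, Fri evening→Tanaka, Sat morning→Tanaka, Sat afternoon→Mendoza, Sat evening→Mendoza.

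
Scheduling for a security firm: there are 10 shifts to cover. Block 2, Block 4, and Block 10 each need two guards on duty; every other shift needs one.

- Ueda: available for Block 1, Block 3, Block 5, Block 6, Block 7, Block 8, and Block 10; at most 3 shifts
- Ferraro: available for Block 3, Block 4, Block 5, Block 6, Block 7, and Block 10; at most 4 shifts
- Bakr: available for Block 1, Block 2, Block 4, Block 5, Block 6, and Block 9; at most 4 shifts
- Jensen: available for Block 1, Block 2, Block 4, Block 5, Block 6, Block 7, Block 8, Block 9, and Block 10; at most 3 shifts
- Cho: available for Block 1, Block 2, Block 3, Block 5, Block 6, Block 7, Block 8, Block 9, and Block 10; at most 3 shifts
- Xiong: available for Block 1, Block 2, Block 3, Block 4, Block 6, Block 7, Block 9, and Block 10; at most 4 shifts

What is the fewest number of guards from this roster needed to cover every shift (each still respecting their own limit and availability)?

13 slots to fill and no one can take more than 4, so at least ⌈13/4⌉ = 4 guards are needed.
Ueda, Ferraro, Bakr, and Jensen alone can cover everything: Block 1→Ueda, Block 2→Bakr+Jensen, Block 3→Ueda, Block 4→Ferraro+Bakr, Block 5→Ferraro, Block 6→Bakr, Block 7→Ferraro, Block 8→Ueda, Block 9→Bakr, Block 10→Ferraro+Jensen.

4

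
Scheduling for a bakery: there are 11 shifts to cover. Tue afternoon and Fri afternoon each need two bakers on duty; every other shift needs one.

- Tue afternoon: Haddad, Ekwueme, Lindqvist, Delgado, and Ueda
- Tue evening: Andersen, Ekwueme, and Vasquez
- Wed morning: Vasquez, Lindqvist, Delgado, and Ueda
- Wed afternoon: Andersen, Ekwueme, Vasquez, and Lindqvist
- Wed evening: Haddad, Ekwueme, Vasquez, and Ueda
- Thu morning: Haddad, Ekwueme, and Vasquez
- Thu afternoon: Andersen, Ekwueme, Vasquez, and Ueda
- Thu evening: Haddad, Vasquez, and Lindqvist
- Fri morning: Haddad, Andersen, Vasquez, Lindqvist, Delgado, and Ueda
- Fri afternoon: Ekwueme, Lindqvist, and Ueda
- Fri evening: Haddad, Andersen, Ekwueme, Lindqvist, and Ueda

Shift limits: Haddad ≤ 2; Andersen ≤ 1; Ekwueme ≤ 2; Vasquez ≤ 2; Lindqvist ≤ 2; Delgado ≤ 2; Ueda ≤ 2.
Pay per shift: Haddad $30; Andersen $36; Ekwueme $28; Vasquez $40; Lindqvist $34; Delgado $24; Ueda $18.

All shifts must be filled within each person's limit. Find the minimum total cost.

Picking the cheapest available baker for each shift independently would cost $292, but that ignores the shift limits.
An optimal schedule: Tue afternoon→Delgado+Ueda, Tue evening→Andersen, Wed morning→Vasquez, Wed afternoon→Ekwueme, Wed evening→Vasquez, Thu morning→Haddad, Thu afternoon→Ueda, Thu evening→Haddad, Fri morning→Delgado, Fri afternoon→Ekwueme+Lindqvist, Fri evening→Lindqvist.
Total: 24 + 18 + 36 + 40 + 28 + 40 + 30 + 18 + 30 + 24 + 28 + 34 + 34 = $384.

$384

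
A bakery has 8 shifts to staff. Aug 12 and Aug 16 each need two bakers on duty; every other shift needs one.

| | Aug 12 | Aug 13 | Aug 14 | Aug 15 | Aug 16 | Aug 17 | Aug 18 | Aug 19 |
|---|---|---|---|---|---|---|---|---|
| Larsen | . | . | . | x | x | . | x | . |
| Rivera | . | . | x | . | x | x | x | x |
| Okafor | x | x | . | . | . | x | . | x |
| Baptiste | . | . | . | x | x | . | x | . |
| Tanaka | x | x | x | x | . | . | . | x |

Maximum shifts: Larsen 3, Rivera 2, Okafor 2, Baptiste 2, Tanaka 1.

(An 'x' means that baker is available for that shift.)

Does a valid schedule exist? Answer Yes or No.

No

Total capacity is 10 and 10 slots are needed, so capacity alone doesn't rule it out.
Shifts {Aug 12, Aug 13, Aug 14, Aug 17, Aug 19} need 6 worker-slots in total, but the bakers available for any of those shifts (Rivera, Okafor, and Tanaka) can supply at most 5 among them. So no valid schedule exists.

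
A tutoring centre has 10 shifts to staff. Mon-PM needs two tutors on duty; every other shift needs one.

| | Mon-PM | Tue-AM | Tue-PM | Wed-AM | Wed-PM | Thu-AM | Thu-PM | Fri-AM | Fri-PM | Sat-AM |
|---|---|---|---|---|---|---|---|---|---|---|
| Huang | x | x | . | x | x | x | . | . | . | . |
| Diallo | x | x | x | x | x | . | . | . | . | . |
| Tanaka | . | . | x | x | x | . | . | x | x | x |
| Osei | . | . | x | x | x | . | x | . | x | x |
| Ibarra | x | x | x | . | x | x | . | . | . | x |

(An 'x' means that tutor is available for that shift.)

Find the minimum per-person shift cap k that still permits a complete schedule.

3

With 5 tutors and 11 worker-slots to fill, someone must work at least ⌈11/5⌉ = 3 shifts, so k ≥ 3.
k = 3 works: Mon-PM→Huang+Diallo, Tue-AM→Huang, Tue-PM→Diallo, Wed-AM→Diallo, Wed-PM→Osei, Thu-AM→Huang, Thu-PM→Osei, Fri-AM→Tanaka, Fri-PM→Tanaka, Sat-AM→Tanaka.
Loads: Huang 3, Diallo 3, Tanaka 3, Osei 2, Ibarra 0 — all ≤ 3.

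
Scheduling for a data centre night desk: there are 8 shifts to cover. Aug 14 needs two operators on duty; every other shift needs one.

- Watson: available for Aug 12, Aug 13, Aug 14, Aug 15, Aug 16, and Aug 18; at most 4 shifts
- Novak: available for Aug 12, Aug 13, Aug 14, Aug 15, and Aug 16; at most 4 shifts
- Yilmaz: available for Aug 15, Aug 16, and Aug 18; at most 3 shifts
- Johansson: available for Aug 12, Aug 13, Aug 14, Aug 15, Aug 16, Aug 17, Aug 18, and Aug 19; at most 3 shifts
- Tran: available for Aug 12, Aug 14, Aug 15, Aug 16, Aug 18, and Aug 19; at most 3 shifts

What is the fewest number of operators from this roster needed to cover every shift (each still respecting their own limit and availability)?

3

9 slots to fill and no one can take more than 4, so at least ⌈9/4⌉ = 3 operators are needed.
Watson, Novak, and Johansson alone can cover everything: Aug 12→Watson, Aug 13→Watson, Aug 14→Watson+Novak, Aug 15→Novak, Aug 16→Novak, Aug 17→Johansson, Aug 18→Watson, Aug 19→Johansson.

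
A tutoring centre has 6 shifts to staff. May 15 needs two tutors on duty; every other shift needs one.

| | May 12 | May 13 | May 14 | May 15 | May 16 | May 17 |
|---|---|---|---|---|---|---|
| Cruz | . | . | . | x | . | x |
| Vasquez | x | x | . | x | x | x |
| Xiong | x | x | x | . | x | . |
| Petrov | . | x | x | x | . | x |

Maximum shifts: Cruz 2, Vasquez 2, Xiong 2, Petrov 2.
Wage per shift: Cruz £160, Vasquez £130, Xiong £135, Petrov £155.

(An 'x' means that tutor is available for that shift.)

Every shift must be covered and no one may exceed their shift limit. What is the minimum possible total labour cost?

Picking the cheapest available tutor for each shift independently would cost £940, but that ignores the shift limits.
An optimal schedule: May 12→Vasquez, May 13→Xiong, May 14→Xiong, May 15→Petrov+Cruz, May 16→Vasquez, May 17→Petrov.
Total: 130 + 135 + 135 + 155 + 160 + 130 + 155 = £1000.

£1000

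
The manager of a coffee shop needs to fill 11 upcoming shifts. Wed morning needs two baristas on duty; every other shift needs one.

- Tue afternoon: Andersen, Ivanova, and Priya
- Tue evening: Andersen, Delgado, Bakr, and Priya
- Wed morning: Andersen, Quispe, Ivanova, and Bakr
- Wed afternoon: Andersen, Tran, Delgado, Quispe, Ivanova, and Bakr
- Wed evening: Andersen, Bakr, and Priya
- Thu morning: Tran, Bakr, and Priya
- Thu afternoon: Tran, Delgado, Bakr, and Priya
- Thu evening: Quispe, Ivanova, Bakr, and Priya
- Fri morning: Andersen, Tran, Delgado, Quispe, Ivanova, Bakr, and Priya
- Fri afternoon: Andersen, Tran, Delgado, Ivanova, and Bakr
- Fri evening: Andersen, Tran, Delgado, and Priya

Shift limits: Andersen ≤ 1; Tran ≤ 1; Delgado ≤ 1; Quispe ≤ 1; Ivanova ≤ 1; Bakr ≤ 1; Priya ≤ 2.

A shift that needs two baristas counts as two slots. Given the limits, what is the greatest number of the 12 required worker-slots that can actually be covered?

8

Total capacity across all baristas is 1+1+1+1+1+1+2 = 8, and 12 slots are needed, so at most 8 can be filled.
An assignment achieving 8: Tue afternoon→Andersen, Tue evening→Delgado, Wed morning→Quispe+Ivanova, Wed evening→Bakr, Thu morning→Tran, Thu afternoon→Priya, Thu evening→Priya.
Loads: Andersen 1/1, Tran 1/1, Delgado 1/1, Quispe 1/1, Ivanova 1/1, Bakr 1/1, Priya 2/2.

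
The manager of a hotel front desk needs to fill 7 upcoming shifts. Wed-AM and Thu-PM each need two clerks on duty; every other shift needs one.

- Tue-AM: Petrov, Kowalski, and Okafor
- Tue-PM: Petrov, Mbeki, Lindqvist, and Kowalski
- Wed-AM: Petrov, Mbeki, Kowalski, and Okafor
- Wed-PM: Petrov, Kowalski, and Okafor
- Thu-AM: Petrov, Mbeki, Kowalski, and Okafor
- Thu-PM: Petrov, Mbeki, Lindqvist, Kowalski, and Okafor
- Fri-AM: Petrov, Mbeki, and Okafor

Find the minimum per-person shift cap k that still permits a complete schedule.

With 5 clerks and 9 worker-slots to fill, someone must work at least ⌈9/5⌉ = 2 shifts, so k ≥ 2.
k = 2 works: Tue-AM→Petrov, Tue-PM→Mbeki, Wed-AM→Kowalski+Okafor, Wed-PM→Petrov, Thu-AM→Kowalski, Thu-PM→Lindqvist+Okafor, Fri-AM→Mbeki.
Loads: Petrov 2, Mbeki 2, Lindqvist 1, Kowalski 2, Okafor 2 — all ≤ 2.

2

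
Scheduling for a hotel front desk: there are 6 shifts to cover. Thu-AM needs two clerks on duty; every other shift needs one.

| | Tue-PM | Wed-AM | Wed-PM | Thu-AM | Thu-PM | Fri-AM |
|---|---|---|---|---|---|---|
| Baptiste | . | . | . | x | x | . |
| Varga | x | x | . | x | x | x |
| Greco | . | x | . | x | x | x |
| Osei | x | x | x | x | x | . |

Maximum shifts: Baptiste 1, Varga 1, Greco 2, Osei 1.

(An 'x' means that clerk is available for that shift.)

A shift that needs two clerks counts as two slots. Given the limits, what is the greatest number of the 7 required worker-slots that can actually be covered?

5

Total capacity across all clerks is 1+1+2+1 = 5, and 7 slots are needed, so at most 5 can be filled.
An assignment achieving 5: Tue-PM→Varga, Wed-AM→Greco, Wed-PM→Osei, Thu-AM→Baptiste, Fri-AM→Greco.
Loads: Baptiste 1/1, Varga 1/1, Greco 2/2, Osei 1/1.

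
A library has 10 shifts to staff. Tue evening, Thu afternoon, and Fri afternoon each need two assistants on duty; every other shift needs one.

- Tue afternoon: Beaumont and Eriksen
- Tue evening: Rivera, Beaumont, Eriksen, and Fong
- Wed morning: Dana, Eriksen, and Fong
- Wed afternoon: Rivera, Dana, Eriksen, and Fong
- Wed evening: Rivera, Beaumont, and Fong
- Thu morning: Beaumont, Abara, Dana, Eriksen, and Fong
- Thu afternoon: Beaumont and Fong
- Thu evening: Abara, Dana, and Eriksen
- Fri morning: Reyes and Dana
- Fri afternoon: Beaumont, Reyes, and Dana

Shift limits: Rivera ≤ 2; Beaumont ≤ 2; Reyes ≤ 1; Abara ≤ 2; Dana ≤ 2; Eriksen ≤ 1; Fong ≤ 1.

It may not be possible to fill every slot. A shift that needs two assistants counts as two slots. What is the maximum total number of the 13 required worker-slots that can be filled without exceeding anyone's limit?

Total capacity across all assistants is 2+2+1+2+2+1+1 = 11, and 13 slots are needed, so at most 11 can be filled.
An assignment achieving 11: Tue afternoon→Beaumont, Tue evening→Rivera+Eriksen, Wed morning→Dana, Wed evening→Rivera, Thu morning→Abara, Thu afternoon→Beaumont+Fong, Thu evening→Abara, Fri morning→Reyes, Fri afternoon→Dana.
Loads: Rivera 2/2, Beaumont 2/2, Reyes 1/1, Abara 2/2, Dana 2/2, Eriksen 1/1, Fong 1/1.

11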